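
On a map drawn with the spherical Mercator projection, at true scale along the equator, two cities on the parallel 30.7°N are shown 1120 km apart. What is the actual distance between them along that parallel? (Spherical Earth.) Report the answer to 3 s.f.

963 km

The Mercator projection is conformal; its linear scale factor is the same in every direction and equals sec φ = 1/cos φ.
Along the parallel at 30.7°, map distances are exaggerated by k = sec 30.7° = 1.163.
True distance = 1120 / 1.163 = 1120 × cos 30.7° ≈ 963 km.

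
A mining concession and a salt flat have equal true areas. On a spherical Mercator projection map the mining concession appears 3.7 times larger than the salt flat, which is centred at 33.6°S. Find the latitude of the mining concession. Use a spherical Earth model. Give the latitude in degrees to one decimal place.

64.3°

Mercator areal scale is sec²φ, so apparent-area ratio = sec²φ₁ / sec²φ₂ = cos²φ₂ / cos²φ₁.
cos²φ₂ / cos²φ₁ = 3.7  ⇒  cos φ₁ = cos 33.6° / √3.7 = 0.8329/1.924 = 0.4330.
φ₁ = arccos(0.4330) ≈ 64.3°.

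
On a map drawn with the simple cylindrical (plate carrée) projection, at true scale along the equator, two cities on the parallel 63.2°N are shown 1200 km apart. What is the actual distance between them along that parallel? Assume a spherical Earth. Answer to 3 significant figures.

Plate carrée maps x = Rλ, y = Rφ. The meridian scale is h = 1 and the parallel scale is k = 1/cos φ = sec φ.
Along the parallel at 63.2°, map distances are exaggerated by k = sec 63.2° = 2.218.
True distance = 1200 / 2.218 = 1200 × cos 63.2° ≈ 541 km.

541 km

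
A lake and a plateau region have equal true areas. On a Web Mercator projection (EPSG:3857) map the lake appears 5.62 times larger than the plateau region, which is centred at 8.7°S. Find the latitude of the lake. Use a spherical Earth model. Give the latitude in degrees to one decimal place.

65.4°

For equal true areas on Mercator, apparent areas scale as sec²φ, so the ratio is cos²φ₂ / cos²φ₁.
cos²φ₂ / cos²φ₁ = 5.62  ⇒  cos φ₁ = cos 8.7° / √5.62 = 0.9885/2.371 = 0.4170.
φ₁ = arccos(0.4170) ≈ 65.4°.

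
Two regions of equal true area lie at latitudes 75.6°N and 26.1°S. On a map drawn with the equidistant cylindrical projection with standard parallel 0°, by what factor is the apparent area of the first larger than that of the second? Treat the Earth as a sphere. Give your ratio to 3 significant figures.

3.61

Plate carrée maps x = Rλ, y = Rφ. The meridian scale is h = 1 and the parallel scale is k = 1/cos φ = sec φ.
Areal scale at 75.6°: h·k = 1.000 × 4.021 = 4.021.
Areal scale at 26.1°: h·k = 1.000 × 1.114 = 1.114.
Ratio = 4.021/1.114 ≈ 3.61.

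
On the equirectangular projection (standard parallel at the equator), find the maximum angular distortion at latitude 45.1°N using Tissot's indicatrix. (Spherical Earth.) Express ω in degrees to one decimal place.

In the plate carrée (x = Rλ, y = Rφ), meridians are true-scale (h = 1) and parallels are stretched by k = sec φ.
At 45.1°: h = 1.000, k = 1.417; principal scales a = 1.417, b = 1.000.
sin(ω/2) = (a − b)/(a + b) = 0.4167/2.417 = 0.1724, so ω = 2 arcsin(0.1724) ≈ 19.9°.

19.9°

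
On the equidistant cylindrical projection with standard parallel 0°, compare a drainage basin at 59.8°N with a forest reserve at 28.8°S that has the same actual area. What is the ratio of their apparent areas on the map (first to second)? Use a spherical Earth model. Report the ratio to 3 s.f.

In the plate carrée (x = Rλ, y = Rφ), meridians are true-scale (h = 1) and parallels are stretched by k = sec φ.
Areal scale at 59.8°: h·k = 1.000 × 1.988 = 1.988.
Areal scale at 28.8°: h·k = 1.000 × 1.141 = 1.141.
Ratio = 1.988/1.141 ≈ 1.74.

1.74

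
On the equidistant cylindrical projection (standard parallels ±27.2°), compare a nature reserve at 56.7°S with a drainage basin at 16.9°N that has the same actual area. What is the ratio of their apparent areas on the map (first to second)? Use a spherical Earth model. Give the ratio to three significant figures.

1.74

The equidistant cylindrical projection with φ₀ = 27.2° has h = 1 (meridians true) and k = cos φ₀ / cos φ along parallels.
Areal scale at 56.7°: h·k = 1.000 × 1.620 = 1.620.
Areal scale at 16.9°: h·k = 1.000 × 0.9296 = 0.9296.
Ratio = 1.620/0.9296 ≈ 1.74.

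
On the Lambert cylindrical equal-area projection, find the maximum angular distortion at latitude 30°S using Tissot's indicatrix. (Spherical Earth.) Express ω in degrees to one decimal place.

The Lambert cylindrical equal-area projection is the cylindrical equal-area projection with its standard parallel at the equator (φ₀ = 0). Cylindrical equal-area (φ₀ = 0°): h = cos φ / cos 0° along meridians, k = cos 0° / cos φ along parallels; h·k = 1.
At 30°: h = 0.8660, k = 1.155; principal scales a = 1.155, b = 0.8660.
sin(ω/2) = (a − b)/(a + b) = 0.2887/2.021 = 0.1429, so ω = 2 arcsin(0.1429) ≈ 16.4°.

16.4°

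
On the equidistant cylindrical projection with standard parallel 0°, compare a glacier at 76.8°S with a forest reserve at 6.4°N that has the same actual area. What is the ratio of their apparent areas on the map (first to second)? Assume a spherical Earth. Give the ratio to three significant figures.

For the equirectangular projection with φ₀ = 0 (plate carrée), h = 1 along meridians and k = sec φ along parallels.
Areal scale at 76.8°: h·k = 1.000 × 4.379 = 4.379.
Areal scale at 6.4°: h·k = 1.000 × 1.006 = 1.006.
Ratio = 4.379/1.006 ≈ 4.35.

4.35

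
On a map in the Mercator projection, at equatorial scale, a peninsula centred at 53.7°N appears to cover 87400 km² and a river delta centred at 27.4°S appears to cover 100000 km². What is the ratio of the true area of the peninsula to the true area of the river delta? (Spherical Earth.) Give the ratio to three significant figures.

0.389

On Mercator the areal scale is sec²φ, so true area = apparent × cos²φ.
True area of peninsula: 87400 × cos²(53.7°) = 87400 × 0.3505 = 30630 km².
True area of river delta: 100000 × cos²(27.4°) = 100000 × 0.7882 = 78820 km².
Ratio = 30630 / 78820 ≈ 0.389.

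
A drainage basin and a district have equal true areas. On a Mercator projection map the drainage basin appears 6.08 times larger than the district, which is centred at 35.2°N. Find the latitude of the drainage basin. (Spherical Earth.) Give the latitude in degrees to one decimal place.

70.6°

For equal true areas on Mercator, apparent areas scale as sec²φ, so the ratio is cos²φ₂ / cos²φ₁.
cos²φ₂ / cos²φ₁ = 6.08  ⇒  cos φ₁ = cos 35.2° / √6.08 = 0.8171/2.466 = 0.3314.
φ₁ = arccos(0.3314) ≈ 70.6°.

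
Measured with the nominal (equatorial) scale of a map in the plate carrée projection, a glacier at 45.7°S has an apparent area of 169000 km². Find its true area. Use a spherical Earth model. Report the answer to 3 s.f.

For the equirectangular projection with φ₀ = 0 (plate carrée), h = 1 along meridians and k = sec φ along parallels.
Areal scale = h·k = 1 × sec φ; at 45.7°, h = 1.000, k = 1.432, so h·k = 1.432.
True area = apparent / (areal scale) = 169000 / 1.432 ≈ 118000 km².

118000 km²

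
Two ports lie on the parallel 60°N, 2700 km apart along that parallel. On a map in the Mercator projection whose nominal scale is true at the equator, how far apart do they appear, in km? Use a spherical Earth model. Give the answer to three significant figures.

For Mercator, h = k = sec φ (a conformal cylindrical projection has a single point scale, 1/cos φ).
Along the parallel, k = sec 60° = 1/0.5000 = 2.000.
Map distance = 2700 × 2.000 ≈ 5400 km.

5400 km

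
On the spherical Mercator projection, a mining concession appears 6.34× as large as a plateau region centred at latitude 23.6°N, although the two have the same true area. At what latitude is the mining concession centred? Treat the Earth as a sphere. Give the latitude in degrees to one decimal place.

68.7°

For equal true areas on Mercator, apparent areas scale as sec²φ, so the ratio is cos²φ₂ / cos²φ₁.
cos²φ₂ / cos²φ₁ = 6.34  ⇒  cos φ₁ = cos 23.6° / √6.34 = 0.9164/2.518 = 0.3639.
φ₁ = arccos(0.3639) ≈ 68.7°.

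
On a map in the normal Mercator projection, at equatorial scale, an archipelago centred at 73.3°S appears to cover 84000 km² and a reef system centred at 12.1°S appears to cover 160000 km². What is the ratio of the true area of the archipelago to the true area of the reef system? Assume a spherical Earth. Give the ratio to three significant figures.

Since Mercator area scale is 1/cos²φ, the true area equals the apparent area multiplied by cos²φ.
True area of archipelago: 84000 × cos²(73.3°) = 84000 × 0.08258 = 6936 km².
True area of reef system: 160000 × cos²(12.1°) = 160000 × 0.9561 = 153000 km².
Ratio = 6936 / 153000 ≈ 0.0453.

0.0453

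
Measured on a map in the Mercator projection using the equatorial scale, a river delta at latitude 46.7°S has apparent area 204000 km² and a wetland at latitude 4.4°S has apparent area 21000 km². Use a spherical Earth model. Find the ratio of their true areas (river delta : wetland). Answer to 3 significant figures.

4.60

Since Mercator area scale is 1/cos²φ, the true area equals the apparent area multiplied by cos²φ.
True area of river delta: 204000 × cos²(46.7°) = 204000 × 0.4703 = 95950 km².
True area of wetland: 21000 × cos²(4.4°) = 21000 × 0.9941 = 20880 km².
Ratio = 95950 / 20880 ≈ 4.60.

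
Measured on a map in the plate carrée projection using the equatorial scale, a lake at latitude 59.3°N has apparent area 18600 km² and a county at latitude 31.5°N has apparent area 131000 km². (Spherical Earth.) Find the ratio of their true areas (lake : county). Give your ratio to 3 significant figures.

Plate carrée has h = 1 and k = sec φ, giving areal scale sec φ; true area = (apparent area) · cos φ.
True area of lake: 18600 × cos(59.3°) = 18600 × 0.5105 = 9496 km².
True area of county: 131000 × cos(31.5°) = 131000 × 0.8526 = 111700 km².
Ratio = 9496 / 111700 ≈ 0.0850.

0.0850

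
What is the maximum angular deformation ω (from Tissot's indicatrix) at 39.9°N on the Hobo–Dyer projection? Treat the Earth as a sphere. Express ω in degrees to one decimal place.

3.8°

Hobo–Dyer is a cylindrical equal-area projection with standard parallels at ±37.5°. A cylindrical equal-area projection with standard parallel φ₀ has meridian scale h = cos φ / cos φ₀ and parallel scale k = cos φ₀ / cos φ (so areas are preserved, h·k = 1).
At 39.9°: h = 0.9670, k = 1.034; principal scales a = 1.034, b = 0.9670.
sin(ω/2) = (a − b)/(a + b) = 0.06715/2.001 = 0.03355, so ω = 2 arcsin(0.03355) ≈ 3.8°.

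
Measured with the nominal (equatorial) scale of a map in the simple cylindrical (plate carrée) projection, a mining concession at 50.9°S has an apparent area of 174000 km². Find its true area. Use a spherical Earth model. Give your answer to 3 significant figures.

Plate carrée maps x = Rλ, y = Rφ. The meridian scale is h = 1 and the parallel scale is k = 1/cos φ = sec φ.
Areal scale = h·k = 1 × sec φ; at 50.9°, h = 1.000, k = 1.586, so h·k = 1.586.
True area = apparent / (areal scale) = 174000 / 1.586 ≈ 110000 km².

110000 km²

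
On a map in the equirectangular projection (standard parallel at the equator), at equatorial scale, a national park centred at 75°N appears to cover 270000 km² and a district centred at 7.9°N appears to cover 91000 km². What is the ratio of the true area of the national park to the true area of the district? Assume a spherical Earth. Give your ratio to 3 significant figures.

0.775

Plate carrée has h = 1 and k = sec φ, giving areal scale sec φ; true area = (apparent area) · cos φ.
True area of national park: 270000 × cos(75°) = 270000 × 0.2588 = 69880 km².
True area of district: 91000 × cos(7.9°) = 91000 × 0.9905 = 90140 km².
Ratio = 69880 / 90140 ≈ 0.775.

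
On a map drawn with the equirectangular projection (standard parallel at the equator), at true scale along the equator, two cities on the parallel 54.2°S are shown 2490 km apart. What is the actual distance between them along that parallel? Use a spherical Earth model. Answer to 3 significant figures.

For the equirectangular projection with φ₀ = 0 (plate carrée), h = 1 along meridians and k = sec φ along parallels.
Along the parallel at 54.2°, map distances are exaggerated by k = sec 54.2° = 1.710.
True distance = 2490 / 1.710 = 2490 × cos 54.2° ≈ 1460 km.

1460 km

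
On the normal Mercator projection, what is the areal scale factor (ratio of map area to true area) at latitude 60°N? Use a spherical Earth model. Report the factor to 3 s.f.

The Mercator projection is conformal; its linear scale factor is the same in every direction and equals sec φ = 1/cos φ.
Areal scale = k² = sec²φ = 1/cos²(60°) = 1/0.5000² = 4.000.

4.00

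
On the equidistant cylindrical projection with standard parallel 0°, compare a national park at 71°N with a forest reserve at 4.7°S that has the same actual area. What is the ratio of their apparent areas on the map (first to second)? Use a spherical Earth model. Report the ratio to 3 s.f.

For the equirectangular projection with φ₀ = 0 (plate carrée), h = 1 along meridians and k = sec φ along parallels.
Areal scale at 71°: h·k = 1.000 × 3.072 = 3.072.
Areal scale at 4.7°: h·k = 1.000 × 1.003 = 1.003.
Ratio = 3.072/1.003 ≈ 3.06.

3.06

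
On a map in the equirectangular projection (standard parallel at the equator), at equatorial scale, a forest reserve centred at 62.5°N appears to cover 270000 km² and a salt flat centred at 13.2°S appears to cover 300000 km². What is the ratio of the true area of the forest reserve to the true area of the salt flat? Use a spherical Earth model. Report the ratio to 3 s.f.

0.427

On the plate carrée, areal scale = h·k = 1 × sec φ, so true area = apparent × cos φ.
True area of forest reserve: 270000 × cos(62.5°) = 270000 × 0.4617 = 124700 km².
True area of salt flat: 300000 × cos(13.2°) = 300000 × 0.9736 = 292100 km².
Ratio = 124700 / 292100 ≈ 0.427.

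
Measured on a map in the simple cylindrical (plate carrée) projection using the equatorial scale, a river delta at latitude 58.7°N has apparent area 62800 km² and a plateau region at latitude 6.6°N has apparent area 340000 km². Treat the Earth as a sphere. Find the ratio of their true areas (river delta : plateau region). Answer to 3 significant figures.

On the plate carrée, areal scale = h·k = 1 × sec φ, so true area = apparent × cos φ.
True area of river delta: 62800 × cos(58.7°) = 62800 × 0.5195 = 32630 km².
True area of plateau region: 340000 × cos(6.6°) = 340000 × 0.9934 = 337700 km².
Ratio = 32630 / 337700 ≈ 0.0966.

0.0966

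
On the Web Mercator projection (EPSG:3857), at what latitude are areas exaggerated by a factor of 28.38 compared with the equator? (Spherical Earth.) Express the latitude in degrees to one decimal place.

79.2°

Mercator areal scale is sec²φ.
sec²φ = 28.38  ⇒  cos²φ = 0.03524  ⇒  cos φ = 0.1877.
φ = arccos(0.1877) ≈ 79.2°.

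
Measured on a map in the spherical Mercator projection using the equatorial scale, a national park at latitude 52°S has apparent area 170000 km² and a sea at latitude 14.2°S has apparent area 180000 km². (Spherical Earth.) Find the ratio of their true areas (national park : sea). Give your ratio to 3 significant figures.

0.381

Since Mercator area scale is 1/cos²φ, the true area equals the apparent area multiplied by cos²φ.
True area of national park: 170000 × cos²(52°) = 170000 × 0.3790 = 64440 km².
True area of sea: 180000 × cos²(14.2°) = 180000 × 0.9398 = 169200 km².
Ratio = 64440 / 169200 ≈ 0.381.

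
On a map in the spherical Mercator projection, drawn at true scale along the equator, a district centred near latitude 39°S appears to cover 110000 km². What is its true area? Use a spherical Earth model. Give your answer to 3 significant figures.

The Mercator projection is conformal; its linear scale factor is the same in every direction and equals sec φ = 1/cos φ.
Areal scale = k² = sec²φ = 1/cos²(39°) = 1/0.7771² = 1.656.
True area = apparent / (areal scale) = 110000 / 1.656 ≈ 66400 km².

66400 km²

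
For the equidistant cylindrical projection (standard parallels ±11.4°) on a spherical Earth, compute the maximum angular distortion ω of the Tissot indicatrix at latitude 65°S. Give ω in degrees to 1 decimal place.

46.8°

In the equirectangular projection with standard parallel φ₀ = 11.4° (x = Rλ cos φ₀, y = Rφ), meridians are true-scale (h = 1) and the parallel scale is k = cos φ₀ / cos φ.
At 65°: h = 1.000, k = 2.320; principal scales a = 2.320, b = 1.000.
sin(ω/2) = (a − b)/(a + b) = 1.320/3.320 = 0.3975, so ω = 2 arcsin(0.3975) ≈ 46.8°.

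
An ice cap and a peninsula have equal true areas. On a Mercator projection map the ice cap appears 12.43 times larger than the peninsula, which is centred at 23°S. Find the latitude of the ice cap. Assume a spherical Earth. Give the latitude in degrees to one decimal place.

For equal true areas on Mercator, apparent areas scale as sec²φ, so the ratio is cos²φ₂ / cos²φ₁.
cos²φ₂ / cos²φ₁ = 12.43  ⇒  cos φ₁ = cos 23° / √12.43 = 0.9205/3.526 = 0.2611.
φ₁ = arccos(0.2611) ≈ 74.9°.

74.9°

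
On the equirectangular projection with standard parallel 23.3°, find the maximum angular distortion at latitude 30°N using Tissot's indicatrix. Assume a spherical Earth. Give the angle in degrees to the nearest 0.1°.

With standard parallel φ₀ = 23.3°, the equirectangular projection gives x = Rλ cos φ₀, y = Rφ, so h = 1 and k = cos 23.3° / cos φ.
At 30°: h = 1.000, k = 1.061; principal scales a = 1.061, b = 1.000.
sin(ω/2) = (a − b)/(a + b) = 0.06053/2.061 = 0.02938, so ω = 2 arcsin(0.02938) ≈ 3.4°.

3.4°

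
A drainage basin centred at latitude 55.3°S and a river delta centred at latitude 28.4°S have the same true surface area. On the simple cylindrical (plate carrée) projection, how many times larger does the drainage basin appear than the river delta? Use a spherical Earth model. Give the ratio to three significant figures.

1.55

In the plate carrée (x = Rλ, y = Rφ), meridians are true-scale (h = 1) and parallels are stretched by k = sec φ.
Areal scale at 55.3°: h·k = 1.000 × 1.757 = 1.757.
Areal scale at 28.4°: h·k = 1.000 × 1.137 = 1.137.
Ratio = 1.757/1.137 ≈ 1.55.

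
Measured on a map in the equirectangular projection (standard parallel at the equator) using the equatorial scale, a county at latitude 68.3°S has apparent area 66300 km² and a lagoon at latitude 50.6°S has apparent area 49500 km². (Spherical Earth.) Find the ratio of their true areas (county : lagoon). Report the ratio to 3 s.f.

0.780

On the plate carrée, areal scale = h·k = 1 × sec φ, so true area = apparent × cos φ.
True area of county: 66300 × cos(68.3°) = 66300 × 0.3697 = 24510 km².
True area of lagoon: 49500 × cos(50.6°) = 49500 × 0.6347 = 31420 km².
Ratio = 24510 / 31420 ≈ 0.780.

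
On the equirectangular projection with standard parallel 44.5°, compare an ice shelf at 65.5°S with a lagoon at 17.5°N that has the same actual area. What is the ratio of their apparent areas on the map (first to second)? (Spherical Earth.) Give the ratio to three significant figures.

2.30

In the equirectangular projection with standard parallel φ₀ = 44.5° (x = Rλ cos φ₀, y = Rφ), meridians are true-scale (h = 1) and the parallel scale is k = cos φ₀ / cos φ.
Areal scale at 65.5°: h·k = 1.000 × 1.720 = 1.720.
Areal scale at 17.5°: h·k = 1.000 × 0.7479 = 0.7479.
Ratio = 1.720/0.7479 ≈ 2.30.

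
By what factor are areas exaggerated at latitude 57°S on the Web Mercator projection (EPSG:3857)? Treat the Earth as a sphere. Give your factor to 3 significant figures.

For Mercator, h = k = sec φ (a conformal cylindrical projection has a single point scale, 1/cos φ).
Areal scale = k² = sec²φ = 1/cos²(57°) = 1/0.5446² = 3.371.

3.37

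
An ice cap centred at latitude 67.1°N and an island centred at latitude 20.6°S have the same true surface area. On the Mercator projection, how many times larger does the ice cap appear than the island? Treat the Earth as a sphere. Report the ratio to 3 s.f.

5.79

On Mercator, area is exaggerated by sec²φ = 1/cos²φ.
At 67.1°: sec²(67.1°) = 1/0.3891² = 6.604.
At 20.6°: sec²(20.6°) = 1/0.9361² = 1.141.
Ratio = 6.604/1.141 = cos²(20.6°)/cos²(67.1°) ≈ 5.79.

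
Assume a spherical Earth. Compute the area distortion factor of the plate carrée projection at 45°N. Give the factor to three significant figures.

For the equirectangular projection with φ₀ = 0 (plate carrée), h = 1 along meridians and k = sec φ along parallels.
Areal scale = h·k = 1 × sec φ; at 45°, h = 1.000, k = 1.414, so h·k = 1.414.

1.41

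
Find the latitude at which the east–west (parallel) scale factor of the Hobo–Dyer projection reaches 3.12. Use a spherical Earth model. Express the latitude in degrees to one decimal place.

Hobo–Dyer is a cylindrical equal-area projection with standard parallels at ±37.5°. For cylindrical equal-area with standard parallel φ₀, h = cos φ / cos φ₀ and k = cos φ₀ / cos φ, so h·k = 1.
k = cos φ₀ / cos φ = 3.12  ⇒  cos φ = cos 37.5° / 3.12 = 0.2543.
φ = arccos(0.2543) ≈ 75.3°.

75.3°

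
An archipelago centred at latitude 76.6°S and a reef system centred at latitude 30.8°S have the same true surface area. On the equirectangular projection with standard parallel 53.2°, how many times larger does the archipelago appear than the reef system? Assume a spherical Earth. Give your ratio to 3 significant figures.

In the equirectangular projection with standard parallel φ₀ = 53.2° (x = Rλ cos φ₀, y = Rφ), meridians are true-scale (h = 1) and the parallel scale is k = cos φ₀ / cos φ.
Areal scale at 76.6°: h·k = 1.000 × 2.585 = 2.585.
Areal scale at 30.8°: h·k = 1.000 × 0.6974 = 0.6974.
Ratio = 2.585/0.6974 ≈ 3.71.

3.71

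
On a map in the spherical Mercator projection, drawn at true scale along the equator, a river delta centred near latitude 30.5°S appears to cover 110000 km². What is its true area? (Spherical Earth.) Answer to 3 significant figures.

81700 km²

For Mercator, h = k = sec φ (a conformal cylindrical projection has a single point scale, 1/cos φ).
Areal scale = k² = sec²φ = 1/cos²(30.5°) = 1/0.8616² = 1.347.
True area = apparent / (areal scale) = 110000 / 1.347 ≈ 81700 km².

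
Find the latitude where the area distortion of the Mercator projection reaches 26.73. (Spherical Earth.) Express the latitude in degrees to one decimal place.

Mercator areal scale is sec²φ.
sec²φ = 26.73  ⇒  cos²φ = 0.03741  ⇒  cos φ = 0.1934.
φ = arccos(0.1934) ≈ 78.8°.

78.8°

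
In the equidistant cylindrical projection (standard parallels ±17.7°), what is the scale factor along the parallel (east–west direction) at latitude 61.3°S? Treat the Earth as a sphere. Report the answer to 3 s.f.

With standard parallel φ₀ = 17.7°, the equirectangular projection gives x = Rλ cos φ₀, y = Rφ, so h = 1 and k = cos 17.7° / cos φ.
k = cos 17.7° / cos 61.3° = 0.9527/0.4802 = 1.984.

1.98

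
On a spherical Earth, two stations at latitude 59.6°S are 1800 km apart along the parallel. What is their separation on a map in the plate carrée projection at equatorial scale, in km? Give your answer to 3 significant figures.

For the equirectangular projection with φ₀ = 0 (plate carrée), h = 1 along meridians and k = sec φ along parallels.
Along the parallel, k = sec 59.6° = 1/0.5060 = 1.976.
Map distance = 1800 × 1.976 ≈ 3560 km.

3560 km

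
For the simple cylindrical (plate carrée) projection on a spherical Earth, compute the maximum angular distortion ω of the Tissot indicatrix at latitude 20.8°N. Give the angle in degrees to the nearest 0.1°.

3.9°

Plate carrée maps x = Rλ, y = Rφ. The meridian scale is h = 1 and the parallel scale is k = 1/cos φ = sec φ.
At 20.8°: h = 1.000, k = 1.070; principal scales a = 1.070, b = 1.000.
sin(ω/2) = (a − b)/(a + b) = 0.06972/2.070 = 0.03368, so ω = 2 arcsin(0.03368) ≈ 3.9°.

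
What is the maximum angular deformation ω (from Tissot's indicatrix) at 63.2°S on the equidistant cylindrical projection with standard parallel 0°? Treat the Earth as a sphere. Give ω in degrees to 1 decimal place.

44.5°

Plate carrée maps x = Rλ, y = Rφ. The meridian scale is h = 1 and the parallel scale is k = 1/cos φ = sec φ.
At 63.2°: h = 1.000, k = 2.218; principal scales a = 2.218, b = 1.000.
sin(ω/2) = (a − b)/(a + b) = 1.218/3.218 = 0.3785, so ω = 2 arcsin(0.3785) ≈ 44.5°.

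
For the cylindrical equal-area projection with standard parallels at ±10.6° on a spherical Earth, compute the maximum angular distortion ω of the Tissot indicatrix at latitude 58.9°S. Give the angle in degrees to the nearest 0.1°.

A cylindrical equal-area projection with standard parallel φ₀ has meridian scale h = cos φ / cos φ₀ and parallel scale k = cos φ₀ / cos φ (so areas are preserved, h·k = 1).
At 58.9°: h = 0.5255, k = 1.903; principal scales a = 1.903, b = 0.5255.
sin(ω/2) = (a − b)/(a + b) = 1.377/2.428 = 0.5672, so ω = 2 arcsin(0.5672) ≈ 69.1°.

69.1°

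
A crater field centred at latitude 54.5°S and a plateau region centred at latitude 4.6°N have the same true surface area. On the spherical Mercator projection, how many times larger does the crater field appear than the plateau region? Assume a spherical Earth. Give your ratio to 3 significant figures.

2.95

Mercator areal scale is sec²φ.
At 54.5°: sec²(54.5°) = 1/0.5807² = 2.965.
At 4.6°: sec²(4.6°) = 1/0.9968² = 1.006.
Ratio = 2.965/1.006 = cos²(4.6°)/cos²(54.5°) ≈ 2.95.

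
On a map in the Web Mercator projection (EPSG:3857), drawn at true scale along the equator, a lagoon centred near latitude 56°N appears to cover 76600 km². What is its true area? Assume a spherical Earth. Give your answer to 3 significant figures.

24000 km²

The Mercator projection is conformal; its linear scale factor is the same in every direction and equals sec φ = 1/cos φ.
Areal scale = k² = sec²φ = 1/cos²(56°) = 1/0.5592² = 3.198.
True area = apparent / (areal scale) = 76600 / 3.198 ≈ 24000 km².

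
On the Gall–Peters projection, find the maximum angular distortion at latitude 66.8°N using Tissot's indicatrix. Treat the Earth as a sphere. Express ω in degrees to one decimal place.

63.5°

The Gall–Peters projection is cylindrical equal-area with φ₀ = 45°. A cylindrical equal-area projection with standard parallel φ₀ has meridian scale h = cos φ / cos φ₀ and parallel scale k = cos φ₀ / cos φ (so areas are preserved, h·k = 1).
At 66.8°: h = 0.5571, k = 1.795; principal scales a = 1.795, b = 0.5571.
sin(ω/2) = (a − b)/(a + b) = 1.238/2.352 = 0.5263, so ω = 2 arcsin(0.5263) ≈ 63.5°.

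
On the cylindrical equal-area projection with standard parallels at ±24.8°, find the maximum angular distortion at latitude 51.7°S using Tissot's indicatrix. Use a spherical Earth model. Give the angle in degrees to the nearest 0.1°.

Cylindrical equal-area (φ₀ = 24.8°): h = cos φ / cos 24.8° along meridians, k = cos 24.8° / cos φ along parallels; h·k = 1.
At 51.7°: h = 0.6827, k = 1.465; principal scales a = 1.465, b = 0.6827.
sin(ω/2) = (a − b)/(a + b) = 0.7819/2.147 = 0.3641, so ω = 2 arcsin(0.3641) ≈ 42.7°.

42.7°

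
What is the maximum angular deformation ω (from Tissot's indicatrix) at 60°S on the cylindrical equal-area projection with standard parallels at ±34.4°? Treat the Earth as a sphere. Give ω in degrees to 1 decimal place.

Cylindrical equal-area (φ₀ = 34.4°): h = cos φ / cos 34.4° along meridians, k = cos 34.4° / cos φ along parallels; h·k = 1.
At 60°: h = 0.6060, k = 1.650; principal scales a = 1.650, b = 0.6060.
sin(ω/2) = (a − b)/(a + b) = 1.044/2.256 = 0.4628, so ω = 2 arcsin(0.4628) ≈ 55.1°.

55.1°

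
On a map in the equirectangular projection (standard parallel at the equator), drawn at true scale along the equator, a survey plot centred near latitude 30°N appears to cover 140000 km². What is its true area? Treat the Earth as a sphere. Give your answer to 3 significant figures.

121000 km²

Plate carrée maps x = Rλ, y = Rφ. The meridian scale is h = 1 and the parallel scale is k = 1/cos φ = sec φ.
Areal scale = h·k = 1 × sec φ; at 30°, h = 1.000, k = 1.155, so h·k = 1.155.
True area = apparent / (areal scale) = 140000 / 1.155 ≈ 121000 km².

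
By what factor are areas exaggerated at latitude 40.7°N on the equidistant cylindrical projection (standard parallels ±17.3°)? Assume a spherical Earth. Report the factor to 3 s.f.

1.26

In the equirectangular projection with standard parallel φ₀ = 17.3° (x = Rλ cos φ₀, y = Rφ), meridians are true-scale (h = 1) and the parallel scale is k = cos φ₀ / cos φ.
Areal scale = h·k = 1 × cos φ₀ / cos φ; at 40.7°, h = 1.000, k = 1.259, so h·k = 1.259.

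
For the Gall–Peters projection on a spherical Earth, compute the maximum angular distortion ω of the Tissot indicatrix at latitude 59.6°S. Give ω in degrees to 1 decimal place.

37.6°

Gall–Peters is a cylindrical equal-area projection with standard parallels at ±45°. A cylindrical equal-area projection with standard parallel φ₀ has meridian scale h = cos φ / cos φ₀ and parallel scale k = cos φ₀ / cos φ (so areas are preserved, h·k = 1).
At 59.6°: h = 0.7156, k = 1.397; principal scales a = 1.397, b = 0.7156.
sin(ω/2) = (a − b)/(a + b) = 0.6817/2.113 = 0.3226, so ω = 2 arcsin(0.3226) ≈ 37.6°.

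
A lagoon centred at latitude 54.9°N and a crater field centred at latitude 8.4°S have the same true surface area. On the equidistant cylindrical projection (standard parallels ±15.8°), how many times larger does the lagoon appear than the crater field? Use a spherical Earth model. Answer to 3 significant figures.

1.72

With standard parallel φ₀ = 15.8°, the equirectangular projection gives x = Rλ cos φ₀, y = Rφ, so h = 1 and k = cos 15.8° / cos φ.
Areal scale at 54.9°: h·k = 1.000 × 1.673 = 1.673.
Areal scale at 8.4°: h·k = 1.000 × 0.9727 = 0.9727.
Ratio = 1.673/0.9727 ≈ 1.72.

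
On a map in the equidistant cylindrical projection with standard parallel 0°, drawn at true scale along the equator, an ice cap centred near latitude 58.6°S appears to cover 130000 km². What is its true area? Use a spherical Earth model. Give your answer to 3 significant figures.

In the plate carrée (x = Rλ, y = Rφ), meridians are true-scale (h = 1) and parallels are stretched by k = sec φ.
Areal scale = h·k = 1 × sec φ; at 58.6°, h = 1.000, k = 1.919, so h·k = 1.919.
True area = apparent / (areal scale) = 130000 / 1.919 ≈ 67700 km².

67700 km²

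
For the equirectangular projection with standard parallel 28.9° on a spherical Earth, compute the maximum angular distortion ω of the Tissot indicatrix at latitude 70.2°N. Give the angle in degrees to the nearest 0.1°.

The equidistant cylindrical projection with φ₀ = 28.9° has h = 1 (meridians true) and k = cos φ₀ / cos φ along parallels.
At 70.2°: h = 1.000, k = 2.584; principal scales a = 2.584, b = 1.000.
sin(ω/2) = (a − b)/(a + b) = 1.584/3.584 = 0.4420, so ω = 2 arcsin(0.4420) ≈ 52.5°.

52.5°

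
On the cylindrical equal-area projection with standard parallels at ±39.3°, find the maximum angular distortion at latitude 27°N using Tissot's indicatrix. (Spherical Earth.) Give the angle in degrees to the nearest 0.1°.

Cylindrical equal-area (φ₀ = 39.3°): h = cos φ / cos 39.3° along meridians, k = cos 39.3° / cos φ along parallels; h·k = 1.
At 27°: h = 1.151, k = 0.8685; principal scales a = 1.151, b = 0.8685.
sin(ω/2) = (a − b)/(a + b) = 0.2829/2.020 = 0.1401, so ω = 2 arcsin(0.1401) ≈ 16.1°.

16.1°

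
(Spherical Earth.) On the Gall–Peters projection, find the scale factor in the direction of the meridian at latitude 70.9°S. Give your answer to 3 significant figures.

The Gall–Peters projection is cylindrical equal-area with φ₀ = 45°. For cylindrical equal-area with standard parallel φ₀, h = cos φ / cos φ₀ and k = cos φ₀ / cos φ, so h·k = 1.
h = cos 70.9° / cos 45° = 0.3272/0.7071 = 0.4628.

0.463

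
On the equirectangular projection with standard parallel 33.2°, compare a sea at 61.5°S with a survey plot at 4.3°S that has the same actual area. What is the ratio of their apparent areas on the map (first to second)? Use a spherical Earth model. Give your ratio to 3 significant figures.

With standard parallel φ₀ = 33.2°, the equirectangular projection gives x = Rλ cos φ₀, y = Rφ, so h = 1 and k = cos 33.2° / cos φ.
Areal scale at 61.5°: h·k = 1.000 × 1.754 = 1.754.
Areal scale at 4.3°: h·k = 1.000 × 0.8391 = 0.8391.
Ratio = 1.754/0.8391 ≈ 2.09.

2.09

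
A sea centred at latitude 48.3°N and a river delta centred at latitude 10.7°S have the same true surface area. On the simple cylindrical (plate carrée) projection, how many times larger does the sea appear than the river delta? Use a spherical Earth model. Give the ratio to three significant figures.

1.48

Plate carrée maps x = Rλ, y = Rφ. The meridian scale is h = 1 and the parallel scale is k = 1/cos φ = sec φ.
Areal scale at 48.3°: h·k = 1.000 × 1.503 = 1.503.
Areal scale at 10.7°: h·k = 1.000 × 1.018 = 1.018.
Ratio = 1.503/1.018 ≈ 1.48.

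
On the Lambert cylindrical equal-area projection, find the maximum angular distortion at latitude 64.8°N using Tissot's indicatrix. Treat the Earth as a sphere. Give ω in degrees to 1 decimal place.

87.7°

The Lambert cylindrical equal-area projection is the cylindrical equal-area projection with its standard parallel at the equator (φ₀ = 0). Cylindrical equal-area (φ₀ = 0°): h = cos φ / cos 0° along meridians, k = cos 0° / cos φ along parallels; h·k = 1.
At 64.8°: h = 0.4258, k = 2.349; principal scales a = 2.349, b = 0.4258.
sin(ω/2) = (a − b)/(a + b) = 1.923/2.774 = 0.6931, so ω = 2 arcsin(0.6931) ≈ 87.7°.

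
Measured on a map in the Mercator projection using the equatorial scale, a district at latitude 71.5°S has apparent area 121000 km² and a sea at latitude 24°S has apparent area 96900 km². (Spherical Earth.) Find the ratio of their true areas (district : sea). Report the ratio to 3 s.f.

Mercator's areal exaggeration is sec²φ; hence true area = (apparent area) · cos²φ.
True area of district: 121000 × cos²(71.5°) = 121000 × 0.1007 = 12180 km².
True area of sea: 96900 × cos²(24°) = 96900 × 0.8346 = 80870 km².
Ratio = 12180 / 80870 ≈ 0.151.

0.151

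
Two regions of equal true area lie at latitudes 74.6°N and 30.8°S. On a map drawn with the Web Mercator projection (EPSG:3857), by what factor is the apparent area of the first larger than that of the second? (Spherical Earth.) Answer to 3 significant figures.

10.5

On Mercator, area is exaggerated by sec²φ = 1/cos²φ.
At 74.6°: sec²(74.6°) = 1/0.2656² = 14.18.
At 30.8°: sec²(30.8°) = 1/0.8590² = 1.355.
Ratio = 14.18/1.355 = cos²(30.8°)/cos²(74.6°) ≈ 10.5.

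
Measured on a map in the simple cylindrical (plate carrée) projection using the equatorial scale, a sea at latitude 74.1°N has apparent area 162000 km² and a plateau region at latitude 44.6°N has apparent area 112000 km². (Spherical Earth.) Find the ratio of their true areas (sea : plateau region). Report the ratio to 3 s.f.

On the plate carrée, areal scale = h·k = 1 × sec φ, so true area = apparent × cos φ.
True area of sea: 162000 × cos(74.1°) = 162000 × 0.2740 = 44380 km².
True area of plateau region: 112000 × cos(44.6°) = 112000 × 0.7120 = 79750 km².
Ratio = 44380 / 79750 ≈ 0.557.

0.557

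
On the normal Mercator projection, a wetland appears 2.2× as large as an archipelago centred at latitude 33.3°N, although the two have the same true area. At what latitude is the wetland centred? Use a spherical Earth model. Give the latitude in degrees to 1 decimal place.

Mercator areal scale is sec²φ, so apparent-area ratio = sec²φ₁ / sec²φ₂ = cos²φ₂ / cos²φ₁.
cos²φ₂ / cos²φ₁ = 2.2  ⇒  cos φ₁ = cos 33.3° / √2.2 = 0.8358/1.483 = 0.5635.
φ₁ = arccos(0.5635) ≈ 55.7°.

55.7°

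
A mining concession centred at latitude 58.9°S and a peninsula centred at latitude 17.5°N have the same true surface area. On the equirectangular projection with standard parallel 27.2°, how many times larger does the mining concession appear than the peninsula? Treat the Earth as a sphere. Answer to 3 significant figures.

1.85

With standard parallel φ₀ = 27.2°, the equirectangular projection gives x = Rλ cos φ₀, y = Rφ, so h = 1 and k = cos 27.2° / cos φ.
Areal scale at 58.9°: h·k = 1.000 × 1.722 = 1.722.
Areal scale at 17.5°: h·k = 1.000 × 0.9326 = 0.9326.
Ratio = 1.722/0.9326 ≈ 1.85.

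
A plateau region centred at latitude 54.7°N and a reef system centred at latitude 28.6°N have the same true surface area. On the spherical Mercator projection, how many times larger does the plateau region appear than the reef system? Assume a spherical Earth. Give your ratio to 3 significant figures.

2.31

Mercator areal scale is sec²φ.
At 54.7°: sec²(54.7°) = 1/0.5779² = 2.995.
At 28.6°: sec²(28.6°) = 1/0.8780² = 1.297.
Ratio = 2.995/1.297 = cos²(28.6°)/cos²(54.7°) ≈ 2.31.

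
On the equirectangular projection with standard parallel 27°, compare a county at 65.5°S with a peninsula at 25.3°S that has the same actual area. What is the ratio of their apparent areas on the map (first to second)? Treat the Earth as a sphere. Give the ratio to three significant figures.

In the equirectangular projection with standard parallel φ₀ = 27° (x = Rλ cos φ₀, y = Rφ), meridians are true-scale (h = 1) and the parallel scale is k = cos φ₀ / cos φ.
Areal scale at 65.5°: h·k = 1.000 × 2.149 = 2.149.
Areal scale at 25.3°: h·k = 1.000 × 0.9855 = 0.9855.
Ratio = 2.149/0.9855 ≈ 2.18.

2.18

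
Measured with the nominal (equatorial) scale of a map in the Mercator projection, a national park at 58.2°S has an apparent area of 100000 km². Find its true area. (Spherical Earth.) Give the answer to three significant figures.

27800 km²

For Mercator, h = k = sec φ (a conformal cylindrical projection has a single point scale, 1/cos φ).
Areal scale = k² = sec²φ = 1/cos²(58.2°) = 1/0.5270² = 3.601.
True area = apparent / (areal scale) = 100000 / 3.601 ≈ 27800 km².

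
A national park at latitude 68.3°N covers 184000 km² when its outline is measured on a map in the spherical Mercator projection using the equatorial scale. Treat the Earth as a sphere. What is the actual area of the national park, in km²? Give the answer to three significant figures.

25200 km²

Mercator is conformal, so the point scale is isotropic: h = k = sec φ = 1/cos φ.
Areal scale = k² = sec²φ = 1/cos²(68.3°) = 1/0.3697² = 7.315.
True area = apparent / (areal scale) = 184000 / 7.315 ≈ 25200 km².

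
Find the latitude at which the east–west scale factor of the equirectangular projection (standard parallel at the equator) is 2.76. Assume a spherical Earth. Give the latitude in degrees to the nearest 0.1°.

Plate carrée: h = 1, k = sec φ along parallels.
sec φ = 2.76  ⇒  cos φ = 0.3623  ⇒  φ ≈ 68.8°.

68.8°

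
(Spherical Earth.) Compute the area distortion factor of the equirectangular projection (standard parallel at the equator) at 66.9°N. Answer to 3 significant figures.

2.55

In the plate carrée (x = Rλ, y = Rφ), meridians are true-scale (h = 1) and parallels are stretched by k = sec φ.
Areal scale = h·k = 1 × sec φ; at 66.9°, h = 1.000, k = 2.549, so h·k = 2.549.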